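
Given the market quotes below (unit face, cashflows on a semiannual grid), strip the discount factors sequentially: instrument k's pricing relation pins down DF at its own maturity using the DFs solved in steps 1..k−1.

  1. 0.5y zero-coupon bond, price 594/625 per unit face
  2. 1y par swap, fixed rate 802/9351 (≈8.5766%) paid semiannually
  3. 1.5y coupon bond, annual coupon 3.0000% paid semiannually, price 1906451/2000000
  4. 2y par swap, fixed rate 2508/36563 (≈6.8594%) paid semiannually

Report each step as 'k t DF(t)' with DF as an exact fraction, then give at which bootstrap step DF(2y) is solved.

step 1 [0.5y] zero: DF = P = 594/625 ≈ 0.950400
step 2 [1y] swap r/2=401/9351: DF=(1 − 401/9351·(0.950400))/(1+401/9351) = 4599/5000 ≈ 0.919800
step 3 [1.5y] bond c/2=3/200: DF=(1906451/2000000 − 3/200·(0.950400+0.919800))/(1+3/200) = 1823/2000 ≈ 0.911500
step 4 [2y] swap r/2=1254/36563: DF=(1 − 1254/36563·(0.950400+0.919800+0.911500))/(1+1254/36563) = 4373/5000 ≈ 0.874600

1 1/2 594/625
2 1 4599/5000
3 3/2 1823/2000
4 2 4373/5000
DF(2y) is solved at step 4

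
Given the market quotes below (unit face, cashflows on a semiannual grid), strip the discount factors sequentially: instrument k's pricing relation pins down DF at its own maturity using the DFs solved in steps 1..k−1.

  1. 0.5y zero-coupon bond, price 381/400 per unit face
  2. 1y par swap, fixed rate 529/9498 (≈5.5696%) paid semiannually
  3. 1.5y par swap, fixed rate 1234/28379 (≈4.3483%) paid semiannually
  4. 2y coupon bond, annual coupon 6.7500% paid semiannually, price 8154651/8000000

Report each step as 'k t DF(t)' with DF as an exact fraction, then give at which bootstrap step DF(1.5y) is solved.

1 1/2 381/400
2 1 9471/10000
3 3/2 9383/10000
4 2 4467/5000
DF(1.5y) is solved at step 3

step 1 [0.5y] zero: DF = P = 381/400 ≈ 0.952500
step 2 [1y] swap r/2=529/18996: DF=(1 − 529/18996·(0.952500))/(1+529/18996) = 9471/10000 ≈ 0.947100
step 3 [1.5y] swap r/2=617/28379: DF=(1 − 617/28379·(0.952500+0.947100))/(1+617/28379) = 9383/10000 ≈ 0.938300
step 4 [2y] bond c/2=27/800: DF=(8154651/8000000 − 27/800·(0.952500+0.947100+0.938300))/(1+27/800) = 4467/5000 ≈ 0.893400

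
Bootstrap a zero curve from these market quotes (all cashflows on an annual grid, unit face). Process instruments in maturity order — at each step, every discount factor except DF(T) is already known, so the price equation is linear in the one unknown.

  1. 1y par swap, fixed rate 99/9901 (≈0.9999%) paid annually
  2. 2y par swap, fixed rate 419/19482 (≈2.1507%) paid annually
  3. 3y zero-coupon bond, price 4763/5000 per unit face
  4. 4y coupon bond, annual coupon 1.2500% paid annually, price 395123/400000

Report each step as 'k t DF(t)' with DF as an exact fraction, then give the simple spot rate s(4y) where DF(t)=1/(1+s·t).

1 1 9901/10000
2 2 9581/10000
3 3 4763/5000
4 4 4699/5000
s(4y) = (1/(4699/5000) − 1)/(4) = 301/18796 ≈ 1.6014%

step 1 [1y] swap r/1=99/9901: DF=(1 − 99/9901·(0))/(1+99/9901) = 9901/10000 ≈ 0.990100
step 2 [2y] swap r/1=419/19482: DF=(1 − 419/19482·(0.990100))/(1+419/19482) = 9581/10000 ≈ 0.958100
step 3 [3y] zero: DF = P = 4763/5000 ≈ 0.952600
step 4 [4y] bond c/1=1/80: DF=(395123/400000 − 1/80·(0.990100+0.958100+0.952600))/(1+1/80) = 4699/5000 ≈ 0.939800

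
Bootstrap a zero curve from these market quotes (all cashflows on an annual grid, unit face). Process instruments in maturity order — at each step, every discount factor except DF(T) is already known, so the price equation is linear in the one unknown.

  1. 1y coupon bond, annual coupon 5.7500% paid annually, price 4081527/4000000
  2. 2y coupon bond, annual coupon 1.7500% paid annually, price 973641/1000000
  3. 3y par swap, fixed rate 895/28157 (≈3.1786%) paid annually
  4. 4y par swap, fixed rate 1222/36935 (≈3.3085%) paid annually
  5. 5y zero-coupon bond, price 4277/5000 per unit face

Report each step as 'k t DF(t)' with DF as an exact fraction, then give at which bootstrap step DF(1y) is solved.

1 1 9649/10000
2 2 9403/10000
3 3 1821/2000
4 4 4389/5000
5 5 4277/5000
DF(1y) is solved at step 1

step 1 [1y] bond c/1=23/400: DF=(4081527/4000000 − 23/400·(0))/(1+23/400) = 9649/10000 ≈ 0.964900
step 2 [2y] bond c/1=7/400: DF=(973641/1000000 − 7/400·(0.964900))/(1+7/400) = 9403/10000 ≈ 0.940300
step 3 [3y] swap r/1=895/28157: DF=(1 − 895/28157·(0.964900+0.940300))/(1+895/28157) = 1821/2000 ≈ 0.910500
step 4 [4y] swap r/1=1222/36935: DF=(1 − 1222/36935·(0.964900+0.940300+0.910500))/(1+1222/36935) = 4389/5000 ≈ 0.877800
step 5 [5y] zero: DF = P = 4277/5000 ≈ 0.855400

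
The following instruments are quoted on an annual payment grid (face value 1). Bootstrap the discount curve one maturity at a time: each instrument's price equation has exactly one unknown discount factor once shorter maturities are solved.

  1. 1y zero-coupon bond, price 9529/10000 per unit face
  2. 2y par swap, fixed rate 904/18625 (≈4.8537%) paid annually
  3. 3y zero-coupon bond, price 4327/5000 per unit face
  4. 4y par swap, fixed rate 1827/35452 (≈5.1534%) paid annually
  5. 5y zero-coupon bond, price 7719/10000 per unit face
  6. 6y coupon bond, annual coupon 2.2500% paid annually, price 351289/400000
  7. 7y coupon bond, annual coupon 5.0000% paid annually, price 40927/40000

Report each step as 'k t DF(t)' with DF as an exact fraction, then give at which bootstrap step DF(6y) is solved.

1 1 9529/10000
2 2 1137/1250
3 3 4327/5000
4 4 8173/10000
5 5 7719/10000
6 6 7639/10000
7 7 293/400
DF(6y) is solved at step 6

step 1 [1y] zero: DF = P = 9529/10000 ≈ 0.952900
step 2 [2y] swap r/1=904/18625: DF=(1 − 904/18625·(0.952900))/(1+904/18625) = 1137/1250 ≈ 0.909600
step 3 [3y] zero: DF = P = 4327/5000 ≈ 0.865400
step 4 [4y] swap r/1=1827/35452: DF=(1 − 1827/35452·(0.952900+0.909600+0.865400))/(1+1827/35452) = 8173/10000 ≈ 0.817300
step 5 [5y] zero: DF = P = 7719/10000 ≈ 0.771900
step 6 [6y] bond c/1=9/400: DF=(351289/400000 − 9/400·(0.952900+0.909600+0.865400+0.817300+0.771900))/(1+9/400) = 7639/10000 ≈ 0.763900
step 7 [7y] bond c/1=1/20: DF=(40927/40000 − 1/20·(0.952900+0.909600+0.865400+0.817300+0.771900+0.763900))/(1+1/20) = 293/400 ≈ 0.732500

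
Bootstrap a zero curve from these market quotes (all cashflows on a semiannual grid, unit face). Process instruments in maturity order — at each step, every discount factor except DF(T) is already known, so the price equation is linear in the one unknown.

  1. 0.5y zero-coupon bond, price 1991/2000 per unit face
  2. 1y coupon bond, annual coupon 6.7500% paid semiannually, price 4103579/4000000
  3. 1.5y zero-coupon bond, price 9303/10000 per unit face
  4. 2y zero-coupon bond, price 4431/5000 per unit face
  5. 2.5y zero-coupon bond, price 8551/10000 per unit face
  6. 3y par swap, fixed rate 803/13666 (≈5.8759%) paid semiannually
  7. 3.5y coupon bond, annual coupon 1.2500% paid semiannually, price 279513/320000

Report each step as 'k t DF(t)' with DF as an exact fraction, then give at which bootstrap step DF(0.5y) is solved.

1 1/2 1991/2000
2 1 9599/10000
3 3/2 9303/10000
4 2 4431/5000
5 5/2 8551/10000
6 3 4197/5000
7 7/2 8341/10000
DF(0.5y) is solved at step 1

step 1 [0.5y] zero: DF = P = 1991/2000 ≈ 0.995500
step 2 [1y] bond c/2=27/800: DF=(4103579/4000000 − 27/800·(0.995500))/(1+27/800) = 9599/10000 ≈ 0.959900
step 3 [1.5y] zero: DF = P = 9303/10000 ≈ 0.930300
step 4 [2y] zero: DF = P = 4431/5000 ≈ 0.886200
step 5 [2.5y] zero: DF = P = 8551/10000 ≈ 0.855100
step 6 [3y] swap r/2=803/27332: DF=(1 − 803/27332·(0.995500+0.959900+0.930300+0.886200+0.855100))/(1+803/27332) = 4197/5000 ≈ 0.839400
step 7 [3.5y] bond c/2=1/160: DF=(279513/320000 − 1/160·(0.995500+0.959900+0.930300+0.886200+0.855100+0.839400))/(1+1/160) = 8341/10000 ≈ 0.834100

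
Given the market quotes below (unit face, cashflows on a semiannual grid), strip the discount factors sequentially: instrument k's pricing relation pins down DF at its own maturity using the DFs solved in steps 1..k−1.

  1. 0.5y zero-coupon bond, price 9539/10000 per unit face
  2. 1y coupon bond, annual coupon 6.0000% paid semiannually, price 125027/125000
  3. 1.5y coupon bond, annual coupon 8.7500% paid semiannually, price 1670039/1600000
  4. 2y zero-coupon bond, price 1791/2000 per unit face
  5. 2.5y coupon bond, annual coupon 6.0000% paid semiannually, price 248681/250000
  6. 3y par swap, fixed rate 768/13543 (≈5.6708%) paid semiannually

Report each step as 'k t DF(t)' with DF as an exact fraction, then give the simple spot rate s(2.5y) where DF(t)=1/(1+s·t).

1 1/2 9539/10000
2 1 9433/10000
3 3/2 1841/2000
4 2 1791/2000
5 5/2 536/625
6 3 529/625
s(2.5y) = (1/(536/625) − 1)/(5/2) = 89/1340 ≈ 6.6418%

step 1 [0.5y] zero: DF = P = 9539/10000 ≈ 0.953900
step 2 [1y] bond c/2=3/100: DF=(125027/125000 − 3/100·(0.953900))/(1+3/100) = 9433/10000 ≈ 0.943300
step 3 [1.5y] bond c/2=7/160: DF=(1670039/1600000 − 7/160·(0.953900+0.943300))/(1+7/160) = 1841/2000 ≈ 0.920500
step 4 [2y] zero: DF = P = 1791/2000 ≈ 0.895500
step 5 [2.5y] bond c/2=3/100: DF=(248681/250000 − 3/100·(0.953900+0.943300+0.920500+0.895500))/(1+3/100) = 536/625 ≈ 0.857600
step 6 [3y] swap r/2=384/13543: DF=(1 − 384/13543·(0.953900+0.943300+0.920500+0.895500+0.857600))/(1+384/13543) = 529/625 ≈ 0.846400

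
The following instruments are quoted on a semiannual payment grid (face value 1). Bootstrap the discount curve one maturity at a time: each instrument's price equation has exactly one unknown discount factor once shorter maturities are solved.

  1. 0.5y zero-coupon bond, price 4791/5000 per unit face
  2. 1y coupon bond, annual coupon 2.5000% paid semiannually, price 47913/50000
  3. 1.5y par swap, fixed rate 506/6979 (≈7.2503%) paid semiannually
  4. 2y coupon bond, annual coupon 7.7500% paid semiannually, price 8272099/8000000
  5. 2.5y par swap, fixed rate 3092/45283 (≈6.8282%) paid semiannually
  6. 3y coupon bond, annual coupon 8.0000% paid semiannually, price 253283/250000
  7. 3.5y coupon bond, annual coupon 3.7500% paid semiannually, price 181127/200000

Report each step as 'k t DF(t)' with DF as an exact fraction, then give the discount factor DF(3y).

step 1 [0.5y] zero: DF = P = 4791/5000 ≈ 0.958200
step 2 [1y] bond c/2=1/80: DF=(47913/50000 − 1/80·(0.958200))/(1+1/80) = 4673/5000 ≈ 0.934600
step 3 [1.5y] swap r/2=253/6979: DF=(1 − 253/6979·(0.958200+0.934600))/(1+253/6979) = 2247/2500 ≈ 0.898800
step 4 [2y] bond c/2=31/800: DF=(8272099/8000000 − 31/800·(0.958200+0.934600+0.898800))/(1+31/800) = 8913/10000 ≈ 0.891300
step 5 [2.5y] swap r/2=1546/45283: DF=(1 − 1546/45283·(0.958200+0.934600+0.898800+0.891300))/(1+1546/45283) = 4227/5000 ≈ 0.845400
step 6 [3y] bond c/2=1/25: DF=(253283/250000 − 1/25·(0.958200+0.934600+0.898800+0.891300+0.845400))/(1+1/25) = 4/5 ≈ 0.800000
step 7 [3.5y] bond c/2=3/160: DF=(181127/200000 − 3/160·(0.958200+0.934600+0.898800+0.891300+0.845400+0.800000))/(1+3/160) = 7909/10000 ≈ 0.790900

1 1/2 4791/5000
2 1 4673/5000
3 3/2 2247/2500
4 2 8913/10000
5 5/2 4227/5000
6 3 4/5
7 7/2 7909/10000
DF(3y) = 4/5 ≈ 0.800000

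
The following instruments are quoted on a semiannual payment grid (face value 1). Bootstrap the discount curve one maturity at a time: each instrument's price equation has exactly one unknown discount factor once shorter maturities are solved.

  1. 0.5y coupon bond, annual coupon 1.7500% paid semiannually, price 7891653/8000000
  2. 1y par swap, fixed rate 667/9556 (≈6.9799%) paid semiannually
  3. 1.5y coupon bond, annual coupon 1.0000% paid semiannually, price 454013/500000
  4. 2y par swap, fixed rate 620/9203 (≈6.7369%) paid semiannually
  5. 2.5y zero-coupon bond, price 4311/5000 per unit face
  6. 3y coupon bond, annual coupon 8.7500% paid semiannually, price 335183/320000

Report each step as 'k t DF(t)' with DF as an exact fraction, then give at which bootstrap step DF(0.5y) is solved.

step 1 [0.5y] bond c/2=7/800: DF=(7891653/8000000 − 7/800·(0))/(1+7/800) = 9779/10000 ≈ 0.977900
step 2 [1y] swap r/2=667/19112: DF=(1 − 667/19112·(0.977900))/(1+667/19112) = 9333/10000 ≈ 0.933300
step 3 [1.5y] bond c/2=1/200: DF=(454013/500000 − 1/200·(0.977900+0.933300))/(1+1/200) = 447/500 ≈ 0.894000
step 4 [2y] swap r/2=310/9203: DF=(1 − 310/9203·(0.977900+0.933300+0.894000))/(1+310/9203) = 219/250 ≈ 0.876000
step 5 [2.5y] zero: DF = P = 4311/5000 ≈ 0.862200
step 6 [3y] bond c/2=7/160: DF=(335183/320000 − 7/160·(0.977900+0.933300+0.894000+0.876000+0.862200))/(1+7/160) = 8131/10000 ≈ 0.813100

1 1/2 9779/10000
2 1 9333/10000
3 3/2 447/500
4 2 219/250
5 5/2 4311/5000
6 3 8131/10000
DF(0.5y) is solved at step 1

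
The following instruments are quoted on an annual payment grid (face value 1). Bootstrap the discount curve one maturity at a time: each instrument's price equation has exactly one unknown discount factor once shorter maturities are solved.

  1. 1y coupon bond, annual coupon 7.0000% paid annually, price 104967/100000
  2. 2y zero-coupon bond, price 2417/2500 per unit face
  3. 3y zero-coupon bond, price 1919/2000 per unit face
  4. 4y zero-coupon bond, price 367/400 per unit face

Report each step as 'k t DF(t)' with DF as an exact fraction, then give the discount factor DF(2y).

step 1 [1y] bond c/1=7/100: DF=(104967/100000 − 7/100·(0))/(1+7/100) = 981/1000 ≈ 0.981000
step 2 [2y] zero: DF = P = 2417/2500 ≈ 0.966800
step 3 [3y] zero: DF = P = 1919/2000 ≈ 0.959500
step 4 [4y] zero: DF = P = 367/400 ≈ 0.917500

1 1 981/1000
2 2 2417/2500
3 3 1919/2000
4 4 367/400
DF(2y) = 2417/2500 ≈ 0.966800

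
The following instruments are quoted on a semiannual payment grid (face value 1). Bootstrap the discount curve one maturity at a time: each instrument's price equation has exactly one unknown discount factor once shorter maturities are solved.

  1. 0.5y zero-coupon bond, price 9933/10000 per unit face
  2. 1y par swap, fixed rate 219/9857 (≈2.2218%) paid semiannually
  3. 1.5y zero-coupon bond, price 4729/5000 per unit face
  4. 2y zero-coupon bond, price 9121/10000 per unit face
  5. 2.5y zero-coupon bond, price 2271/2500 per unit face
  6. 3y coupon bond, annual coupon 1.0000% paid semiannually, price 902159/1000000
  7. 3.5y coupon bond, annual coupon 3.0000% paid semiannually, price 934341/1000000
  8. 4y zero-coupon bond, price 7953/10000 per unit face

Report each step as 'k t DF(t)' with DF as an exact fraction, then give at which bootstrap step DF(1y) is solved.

step 1 [0.5y] zero: DF = P = 9933/10000 ≈ 0.993300
step 2 [1y] swap r/2=219/19714: DF=(1 − 219/19714·(0.993300))/(1+219/19714) = 9781/10000 ≈ 0.978100
step 3 [1.5y] zero: DF = P = 4729/5000 ≈ 0.945800
step 4 [2y] zero: DF = P = 9121/10000 ≈ 0.912100
step 5 [2.5y] zero: DF = P = 2271/2500 ≈ 0.908400
step 6 [3y] bond c/2=1/200: DF=(902159/1000000 − 1/200·(0.993300+0.978100+0.945800+0.912100+0.908400))/(1+1/200) = 8741/10000 ≈ 0.874100
step 7 [3.5y] bond c/2=3/200: DF=(934341/1000000 − 3/200·(0.993300+0.978100+0.945800+0.912100+0.908400+0.874100))/(1+3/200) = 1047/1250 ≈ 0.837600
step 8 [4y] zero: DF = P = 7953/10000 ≈ 0.795300

1 1/2 9933/10000
2 1 9781/10000
3 3/2 4729/5000
4 2 9121/10000
5 5/2 2271/2500
6 3 8741/10000
7 7/2 1047/1250
8 4 7953/10000
DF(1y) is solved at step 2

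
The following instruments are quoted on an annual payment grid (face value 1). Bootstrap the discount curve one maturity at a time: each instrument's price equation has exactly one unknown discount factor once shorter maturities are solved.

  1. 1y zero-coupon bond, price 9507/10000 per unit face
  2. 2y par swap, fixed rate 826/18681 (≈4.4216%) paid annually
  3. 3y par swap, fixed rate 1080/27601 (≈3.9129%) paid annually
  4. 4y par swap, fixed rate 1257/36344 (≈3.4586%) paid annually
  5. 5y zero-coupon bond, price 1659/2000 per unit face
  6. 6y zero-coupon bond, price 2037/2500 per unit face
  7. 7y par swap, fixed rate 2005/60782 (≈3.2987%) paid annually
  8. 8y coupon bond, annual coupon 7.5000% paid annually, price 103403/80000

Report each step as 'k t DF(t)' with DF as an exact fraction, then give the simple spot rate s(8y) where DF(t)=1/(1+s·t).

1 1 9507/10000
2 2 4587/5000
3 3 223/250
4 4 8743/10000
5 5 1659/2000
6 6 2037/2500
7 7 1599/2000
8 8 7783/10000
s(8y) = (1/(7783/10000) − 1)/(8) = 2217/62264 ≈ 3.5606%

step 1 [1y] zero: DF = P = 9507/10000 ≈ 0.950700
step 2 [2y] swap r/1=826/18681: DF=(1 − 826/18681·(0.950700))/(1+826/18681) = 4587/5000 ≈ 0.917400
step 3 [3y] swap r/1=1080/27601: DF=(1 − 1080/27601·(0.950700+0.917400))/(1+1080/27601) = 223/250 ≈ 0.892000
step 4 [4y] swap r/1=1257/36344: DF=(1 − 1257/36344·(0.950700+0.917400+0.892000))/(1+1257/36344) = 8743/10000 ≈ 0.874300
step 5 [5y] zero: DF = P = 1659/2000 ≈ 0.829500
step 6 [6y] zero: DF = P = 2037/2500 ≈ 0.814800
step 7 [7y] swap r/1=2005/60782: DF=(1 − 2005/60782·(0.950700+0.917400+0.892000+0.874300+0.829500+0.814800))/(1+2005/60782) = 1599/2000 ≈ 0.799500
step 8 [8y] bond c/1=3/40: DF=(103403/80000 − 3/40·(0.950700+0.917400+0.892000+0.874300+0.829500+0.814800+0.799500))/(1+3/40) = 7783/10000 ≈ 0.778300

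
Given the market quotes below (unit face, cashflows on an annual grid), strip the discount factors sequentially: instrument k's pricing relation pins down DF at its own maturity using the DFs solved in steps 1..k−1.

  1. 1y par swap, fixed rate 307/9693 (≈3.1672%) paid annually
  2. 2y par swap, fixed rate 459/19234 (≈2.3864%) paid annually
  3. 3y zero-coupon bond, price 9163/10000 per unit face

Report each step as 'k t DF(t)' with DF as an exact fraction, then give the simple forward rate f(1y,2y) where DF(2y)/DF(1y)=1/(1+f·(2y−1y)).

step 1 [1y] swap r/1=307/9693: DF=(1 − 307/9693·(0))/(1+307/9693) = 9693/10000 ≈ 0.969300
step 2 [2y] swap r/1=459/19234: DF=(1 − 459/19234·(0.969300))/(1+459/19234) = 9541/10000 ≈ 0.954100
step 3 [3y] zero: DF = P = 9163/10000 ≈ 0.916300

1 1 9693/10000
2 2 9541/10000
3 3 9163/10000
f(1y,2y) = ((9693/10000)/(9541/10000) − 1)/(1) = 152/9541 ≈ 1.5931%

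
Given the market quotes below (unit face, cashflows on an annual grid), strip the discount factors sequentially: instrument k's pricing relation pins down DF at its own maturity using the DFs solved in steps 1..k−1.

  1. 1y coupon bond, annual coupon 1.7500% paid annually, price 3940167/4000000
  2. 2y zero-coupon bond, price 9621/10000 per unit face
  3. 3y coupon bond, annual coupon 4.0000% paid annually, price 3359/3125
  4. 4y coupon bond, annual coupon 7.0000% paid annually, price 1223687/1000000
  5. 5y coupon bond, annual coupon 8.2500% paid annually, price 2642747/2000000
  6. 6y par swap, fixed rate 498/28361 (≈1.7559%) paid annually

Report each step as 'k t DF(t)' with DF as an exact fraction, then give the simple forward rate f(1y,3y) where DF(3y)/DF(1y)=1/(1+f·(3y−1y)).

1 1 9681/10000
2 2 9621/10000
3 3 9593/10000
4 4 4773/5000
5 5 9277/10000
6 6 2251/2500
f(1y,3y) = ((9681/10000)/(9593/10000) − 1)/(2) = 44/9593 ≈ 0.4587%

step 1 [1y] bond c/1=7/400: DF=(3940167/4000000 − 7/400·(0))/(1+7/400) = 9681/10000 ≈ 0.968100
step 2 [2y] zero: DF = P = 9621/10000 ≈ 0.962100
step 3 [3y] bond c/1=1/25: DF=(3359/3125 − 1/25·(0.968100+0.962100))/(1+1/25) = 9593/10000 ≈ 0.959300
step 4 [4y] bond c/1=7/100: DF=(1223687/1000000 − 7/100·(0.968100+0.962100+0.959300))/(1+7/100) = 4773/5000 ≈ 0.954600
step 5 [5y] bond c/1=33/400: DF=(2642747/2000000 − 33/400·(0.968100+0.962100+0.959300+0.954600))/(1+33/400) = 9277/10000 ≈ 0.927700
step 6 [6y] swap r/1=498/28361: DF=(1 − 498/28361·(0.968100+0.962100+0.959300+0.954600+0.927700))/(1+498/28361) = 2251/2500 ≈ 0.900400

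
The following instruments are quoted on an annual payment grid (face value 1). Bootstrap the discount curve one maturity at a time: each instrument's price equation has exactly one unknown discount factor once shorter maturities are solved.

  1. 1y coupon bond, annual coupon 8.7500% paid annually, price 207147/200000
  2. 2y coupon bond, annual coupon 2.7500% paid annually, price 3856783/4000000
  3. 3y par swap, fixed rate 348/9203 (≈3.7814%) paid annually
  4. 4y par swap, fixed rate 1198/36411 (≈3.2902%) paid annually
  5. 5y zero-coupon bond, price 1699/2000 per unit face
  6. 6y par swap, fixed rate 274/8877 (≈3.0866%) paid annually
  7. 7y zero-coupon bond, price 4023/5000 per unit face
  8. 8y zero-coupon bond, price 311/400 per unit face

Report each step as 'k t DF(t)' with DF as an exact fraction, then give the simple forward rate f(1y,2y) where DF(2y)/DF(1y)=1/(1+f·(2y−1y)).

1 1 2381/2500
2 2 9129/10000
3 3 2239/2500
4 4 4401/5000
5 5 1699/2000
6 6 2089/2500
7 7 4023/5000
8 8 311/400
f(1y,2y) = ((2381/2500)/(9129/10000) − 1)/(1) = 395/9129 ≈ 4.3269%

step 1 [1y] bond c/1=7/80: DF=(207147/200000 − 7/80·(0))/(1+7/80) = 2381/2500 ≈ 0.952400
step 2 [2y] bond c/1=11/400: DF=(3856783/4000000 − 11/400·(0.952400))/(1+11/400) = 9129/10000 ≈ 0.912900
step 3 [3y] swap r/1=348/9203: DF=(1 − 348/9203·(0.952400+0.912900))/(1+348/9203) = 2239/2500 ≈ 0.895600
step 4 [4y] swap r/1=1198/36411: DF=(1 − 1198/36411·(0.952400+0.912900+0.895600))/(1+1198/36411) = 4401/5000 ≈ 0.880200
step 5 [5y] zero: DF = P = 1699/2000 ≈ 0.849500
step 6 [6y] swap r/1=274/8877: DF=(1 − 274/8877·(0.952400+0.912900+0.895600+0.880200+0.849500))/(1+274/8877) = 2089/2500 ≈ 0.835600
step 7 [7y] zero: DF = P = 4023/5000 ≈ 0.804600
step 8 [8y] zero: DF = P = 311/400 ≈ 0.777500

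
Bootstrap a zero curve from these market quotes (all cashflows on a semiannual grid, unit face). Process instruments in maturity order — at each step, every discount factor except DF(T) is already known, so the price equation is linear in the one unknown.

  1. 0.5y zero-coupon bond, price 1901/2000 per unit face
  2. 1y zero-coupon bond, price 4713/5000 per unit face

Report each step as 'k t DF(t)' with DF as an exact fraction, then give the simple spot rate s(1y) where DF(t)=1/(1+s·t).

step 1 [0.5y] zero: DF = P = 1901/2000 ≈ 0.950500
step 2 [1y] zero: DF = P = 4713/5000 ≈ 0.942600

1 1/2 1901/2000
2 1 4713/5000
s(1y) = (1/(4713/5000) − 1)/(1) = 287/4713 ≈ 6.0895%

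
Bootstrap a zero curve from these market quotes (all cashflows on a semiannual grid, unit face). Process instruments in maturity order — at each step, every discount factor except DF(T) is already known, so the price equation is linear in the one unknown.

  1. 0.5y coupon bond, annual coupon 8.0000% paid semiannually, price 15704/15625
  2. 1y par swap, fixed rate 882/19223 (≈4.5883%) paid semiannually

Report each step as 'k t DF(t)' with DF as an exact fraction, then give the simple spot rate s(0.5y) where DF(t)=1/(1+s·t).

step 1 [0.5y] bond c/2=1/25: DF=(15704/15625 − 1/25·(0))/(1+1/25) = 604/625 ≈ 0.966400
step 2 [1y] swap r/2=441/19223: DF=(1 − 441/19223·(0.966400))/(1+441/19223) = 9559/10000 ≈ 0.955900

1 1/2 604/625
2 1 9559/10000
s(0.5y) = (1/(604/625) − 1)/(1/2) = 21/302 ≈ 6.9536%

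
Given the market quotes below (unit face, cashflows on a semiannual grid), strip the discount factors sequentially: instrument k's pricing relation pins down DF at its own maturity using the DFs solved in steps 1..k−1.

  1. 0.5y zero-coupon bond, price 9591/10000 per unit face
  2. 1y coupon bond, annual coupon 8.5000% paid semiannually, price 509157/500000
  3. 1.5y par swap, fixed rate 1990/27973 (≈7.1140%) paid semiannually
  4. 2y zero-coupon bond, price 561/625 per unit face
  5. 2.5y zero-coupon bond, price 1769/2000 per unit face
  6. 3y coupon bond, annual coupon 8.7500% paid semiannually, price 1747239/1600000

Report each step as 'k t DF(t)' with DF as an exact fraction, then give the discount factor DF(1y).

step 1 [0.5y] zero: DF = P = 9591/10000 ≈ 0.959100
step 2 [1y] bond c/2=17/400: DF=(509157/500000 − 17/400·(0.959100))/(1+17/400) = 9377/10000 ≈ 0.937700
step 3 [1.5y] swap r/2=995/27973: DF=(1 − 995/27973·(0.959100+0.937700))/(1+995/27973) = 1801/2000 ≈ 0.900500
step 4 [2y] zero: DF = P = 561/625 ≈ 0.897600
step 5 [2.5y] zero: DF = P = 1769/2000 ≈ 0.884500
step 6 [3y] bond c/2=7/160: DF=(1747239/1600000 − 7/160·(0.959100+0.937700+0.900500+0.897600+0.884500))/(1+7/160) = 8543/10000 ≈ 0.854300

1 1/2 9591/10000
2 1 9377/10000
3 3/2 1801/2000
4 2 561/625
5 5/2 1769/2000
6 3 8543/10000
DF(1y) = 9377/10000 ≈ 0.937700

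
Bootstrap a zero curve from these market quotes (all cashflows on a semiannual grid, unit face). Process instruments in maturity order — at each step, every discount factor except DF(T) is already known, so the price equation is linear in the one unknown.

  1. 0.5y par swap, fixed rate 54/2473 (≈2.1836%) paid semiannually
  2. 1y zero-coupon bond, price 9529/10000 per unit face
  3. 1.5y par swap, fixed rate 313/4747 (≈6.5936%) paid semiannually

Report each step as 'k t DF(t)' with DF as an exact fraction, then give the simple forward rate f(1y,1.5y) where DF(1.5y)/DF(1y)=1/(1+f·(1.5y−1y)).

1 1/2 2473/2500
2 1 9529/10000
3 3/2 9061/10000
f(1y,1.5y) = ((9529/10000)/(9061/10000) − 1)/(1/2) = 72/697 ≈ 10.3300%

step 1 [0.5y] swap r/2=27/2473: DF=(1 − 27/2473·(0))/(1+27/2473) = 2473/2500 ≈ 0.989200
step 2 [1y] zero: DF = P = 9529/10000 ≈ 0.952900
step 3 [1.5y] swap r/2=313/9494: DF=(1 − 313/9494·(0.989200+0.952900))/(1+313/9494) = 9061/10000 ≈ 0.906100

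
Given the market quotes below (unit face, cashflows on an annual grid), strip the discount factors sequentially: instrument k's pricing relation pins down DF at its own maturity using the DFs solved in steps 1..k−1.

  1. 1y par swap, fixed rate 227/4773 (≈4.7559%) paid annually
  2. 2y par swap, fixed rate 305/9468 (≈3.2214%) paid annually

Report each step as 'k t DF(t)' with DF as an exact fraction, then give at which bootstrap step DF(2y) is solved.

1 1 4773/5000
2 2 939/1000
DF(2y) is solved at step 2

step 1 [1y] swap r/1=227/4773: DF=(1 − 227/4773·(0))/(1+227/4773) = 4773/5000 ≈ 0.954600
step 2 [2y] swap r/1=305/9468: DF=(1 − 305/9468·(0.954600))/(1+305/9468) = 939/1000 ≈ 0.939000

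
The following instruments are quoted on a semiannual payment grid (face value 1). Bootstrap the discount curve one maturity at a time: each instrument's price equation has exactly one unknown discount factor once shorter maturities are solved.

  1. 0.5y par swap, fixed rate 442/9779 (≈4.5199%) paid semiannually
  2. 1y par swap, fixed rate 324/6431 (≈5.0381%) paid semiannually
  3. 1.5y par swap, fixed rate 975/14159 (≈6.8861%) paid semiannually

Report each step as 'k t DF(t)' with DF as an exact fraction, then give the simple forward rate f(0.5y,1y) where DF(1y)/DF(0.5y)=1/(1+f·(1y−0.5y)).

step 1 [0.5y] swap r/2=221/9779: DF=(1 − 221/9779·(0))/(1+221/9779) = 9779/10000 ≈ 0.977900
step 2 [1y] swap r/2=162/6431: DF=(1 − 162/6431·(0.977900))/(1+162/6431) = 4757/5000 ≈ 0.951400
step 3 [1.5y] swap r/2=975/28318: DF=(1 − 975/28318·(0.977900+0.951400))/(1+975/28318) = 361/400 ≈ 0.902500

1 1/2 9779/10000
2 1 4757/5000
3 3/2 361/400
f(0.5y,1y) = ((9779/10000)/(4757/5000) − 1)/(1/2) = 265/4757 ≈ 5.5707%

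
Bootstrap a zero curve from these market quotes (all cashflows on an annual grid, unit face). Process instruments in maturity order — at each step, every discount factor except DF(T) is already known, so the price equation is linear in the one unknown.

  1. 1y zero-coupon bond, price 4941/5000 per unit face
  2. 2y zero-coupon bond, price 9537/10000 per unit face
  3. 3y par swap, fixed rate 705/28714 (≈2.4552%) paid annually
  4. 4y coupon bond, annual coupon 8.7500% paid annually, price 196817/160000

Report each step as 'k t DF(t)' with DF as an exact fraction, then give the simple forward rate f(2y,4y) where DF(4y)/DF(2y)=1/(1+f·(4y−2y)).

step 1 [1y] zero: DF = P = 4941/5000 ≈ 0.988200
step 2 [2y] zero: DF = P = 9537/10000 ≈ 0.953700
step 3 [3y] swap r/1=705/28714: DF=(1 − 705/28714·(0.988200+0.953700))/(1+705/28714) = 1859/2000 ≈ 0.929500
step 4 [4y] bond c/1=7/80: DF=(196817/160000 − 7/80·(0.988200+0.953700+0.929500))/(1+7/80) = 9001/10000 ≈ 0.900100

1 1 4941/5000
2 2 9537/10000
3 3 1859/2000
4 4 9001/10000
f(2y,4y) = ((9537/10000)/(9001/10000) − 1)/(2) = 268/9001 ≈ 2.9774%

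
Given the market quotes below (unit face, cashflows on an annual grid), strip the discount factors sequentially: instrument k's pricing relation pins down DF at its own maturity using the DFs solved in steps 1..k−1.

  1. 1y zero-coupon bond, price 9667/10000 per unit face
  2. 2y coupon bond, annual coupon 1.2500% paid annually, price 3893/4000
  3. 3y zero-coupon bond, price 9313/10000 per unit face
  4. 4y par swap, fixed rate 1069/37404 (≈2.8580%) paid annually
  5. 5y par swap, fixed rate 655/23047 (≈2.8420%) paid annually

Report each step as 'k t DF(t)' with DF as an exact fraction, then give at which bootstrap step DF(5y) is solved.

step 1 [1y] zero: DF = P = 9667/10000 ≈ 0.966700
step 2 [2y] bond c/1=1/80: DF=(3893/4000 − 1/80·(0.966700))/(1+1/80) = 9493/10000 ≈ 0.949300
step 3 [3y] zero: DF = P = 9313/10000 ≈ 0.931300
step 4 [4y] swap r/1=1069/37404: DF=(1 − 1069/37404·(0.966700+0.949300+0.931300))/(1+1069/37404) = 8931/10000 ≈ 0.893100
step 5 [5y] swap r/1=655/23047: DF=(1 − 655/23047·(0.966700+0.949300+0.931300+0.893100))/(1+655/23047) = 869/1000 ≈ 0.869000

1 1 9667/10000
2 2 9493/10000
3 3 9313/10000
4 4 8931/10000
5 5 869/1000
DF(5y) is solved at step 5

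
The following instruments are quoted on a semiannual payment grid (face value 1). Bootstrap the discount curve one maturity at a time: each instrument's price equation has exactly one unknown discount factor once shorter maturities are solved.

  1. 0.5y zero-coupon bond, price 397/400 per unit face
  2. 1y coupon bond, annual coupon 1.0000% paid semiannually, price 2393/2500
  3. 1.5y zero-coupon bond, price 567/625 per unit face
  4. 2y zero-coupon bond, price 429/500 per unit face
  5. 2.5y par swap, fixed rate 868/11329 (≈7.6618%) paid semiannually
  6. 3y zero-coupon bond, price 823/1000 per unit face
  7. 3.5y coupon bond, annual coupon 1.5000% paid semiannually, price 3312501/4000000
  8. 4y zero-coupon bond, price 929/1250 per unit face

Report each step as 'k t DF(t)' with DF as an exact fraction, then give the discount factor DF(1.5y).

1 1/2 397/400
2 1 379/400
3 3/2 567/625
4 2 429/500
5 5/2 1033/1250
6 3 823/1000
7 7/2 7821/10000
8 4 929/1250
DF(1.5y) = 567/625 ≈ 0.907200

step 1 [0.5y] zero: DF = P = 397/400 ≈ 0.992500
step 2 [1y] bond c/2=1/200: DF=(2393/2500 − 1/200·(0.992500))/(1+1/200) = 379/400 ≈ 0.947500
step 3 [1.5y] zero: DF = P = 567/625 ≈ 0.907200
step 4 [2y] zero: DF = P = 429/500 ≈ 0.858000
step 5 [2.5y] swap r/2=434/11329: DF=(1 − 434/11329·(0.992500+0.947500+0.907200+0.858000))/(1+434/11329) = 1033/1250 ≈ 0.826400
step 6 [3y] zero: DF = P = 823/1000 ≈ 0.823000
step 7 [3.5y] bond c/2=3/400: DF=(3312501/4000000 − 3/400·(0.992500+0.947500+0.907200+0.858000+0.826400+0.823000))/(1+3/400) = 7821/10000 ≈ 0.782100
step 8 [4y] zero: DF = P = 929/1250 ≈ 0.743200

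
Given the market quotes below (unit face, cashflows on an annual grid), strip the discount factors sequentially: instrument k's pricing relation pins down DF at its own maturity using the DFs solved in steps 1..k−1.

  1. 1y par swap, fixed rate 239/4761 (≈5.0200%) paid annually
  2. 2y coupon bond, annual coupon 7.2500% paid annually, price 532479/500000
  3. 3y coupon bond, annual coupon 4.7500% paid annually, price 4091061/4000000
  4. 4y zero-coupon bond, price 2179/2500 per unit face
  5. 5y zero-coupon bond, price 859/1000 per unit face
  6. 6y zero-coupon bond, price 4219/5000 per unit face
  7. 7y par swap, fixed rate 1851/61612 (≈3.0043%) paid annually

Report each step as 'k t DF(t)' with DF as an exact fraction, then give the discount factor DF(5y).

1 1 4761/5000
2 2 4643/5000
3 3 8911/10000
4 4 2179/2500
5 5 859/1000
6 6 4219/5000
7 7 8149/10000
DF(5y) = 859/1000 ≈ 0.859000

step 1 [1y] swap r/1=239/4761: DF=(1 − 239/4761·(0))/(1+239/4761) = 4761/5000 ≈ 0.952200
step 2 [2y] bond c/1=29/400: DF=(532479/500000 − 29/400·(0.952200))/(1+29/400) = 4643/5000 ≈ 0.928600
step 3 [3y] bond c/1=19/400: DF=(4091061/4000000 − 19/400·(0.952200+0.928600))/(1+19/400) = 8911/10000 ≈ 0.891100
step 4 [4y] zero: DF = P = 2179/2500 ≈ 0.871600
step 5 [5y] zero: DF = P = 859/1000 ≈ 0.859000
step 6 [6y] zero: DF = P = 4219/5000 ≈ 0.843800
step 7 [7y] swap r/1=1851/61612: DF=(1 − 1851/61612·(0.952200+0.928600+0.891100+0.871600+0.859000+0.843800))/(1+1851/61612) = 8149/10000 ≈ 0.814900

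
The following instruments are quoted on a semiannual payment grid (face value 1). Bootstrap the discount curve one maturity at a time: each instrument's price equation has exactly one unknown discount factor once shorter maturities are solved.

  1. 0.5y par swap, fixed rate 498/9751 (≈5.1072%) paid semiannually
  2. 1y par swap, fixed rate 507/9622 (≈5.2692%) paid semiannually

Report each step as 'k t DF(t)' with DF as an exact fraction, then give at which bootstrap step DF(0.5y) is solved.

1 1/2 9751/10000
2 1 9493/10000
DF(0.5y) is solved at step 1

step 1 [0.5y] swap r/2=249/9751: DF=(1 − 249/9751·(0))/(1+249/9751) = 9751/10000 ≈ 0.975100
step 2 [1y] swap r/2=507/19244: DF=(1 − 507/19244·(0.975100))/(1+507/19244) = 9493/10000 ≈ 0.949300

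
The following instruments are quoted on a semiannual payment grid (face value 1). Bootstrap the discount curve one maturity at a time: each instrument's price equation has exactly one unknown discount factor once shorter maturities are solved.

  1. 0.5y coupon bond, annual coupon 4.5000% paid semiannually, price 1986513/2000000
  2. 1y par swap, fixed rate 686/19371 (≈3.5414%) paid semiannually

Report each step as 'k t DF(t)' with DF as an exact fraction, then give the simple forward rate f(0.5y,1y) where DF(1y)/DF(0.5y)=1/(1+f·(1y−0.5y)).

1 1/2 4857/5000
2 1 9657/10000
f(0.5y,1y) = ((4857/5000)/(9657/10000) − 1)/(1/2) = 38/3219 ≈ 1.1805%

step 1 [0.5y] bond c/2=9/400: DF=(1986513/2000000 − 9/400·(0))/(1+9/400) = 4857/5000 ≈ 0.971400
step 2 [1y] swap r/2=343/19371: DF=(1 − 343/19371·(0.971400))/(1+343/19371) = 9657/10000 ≈ 0.965700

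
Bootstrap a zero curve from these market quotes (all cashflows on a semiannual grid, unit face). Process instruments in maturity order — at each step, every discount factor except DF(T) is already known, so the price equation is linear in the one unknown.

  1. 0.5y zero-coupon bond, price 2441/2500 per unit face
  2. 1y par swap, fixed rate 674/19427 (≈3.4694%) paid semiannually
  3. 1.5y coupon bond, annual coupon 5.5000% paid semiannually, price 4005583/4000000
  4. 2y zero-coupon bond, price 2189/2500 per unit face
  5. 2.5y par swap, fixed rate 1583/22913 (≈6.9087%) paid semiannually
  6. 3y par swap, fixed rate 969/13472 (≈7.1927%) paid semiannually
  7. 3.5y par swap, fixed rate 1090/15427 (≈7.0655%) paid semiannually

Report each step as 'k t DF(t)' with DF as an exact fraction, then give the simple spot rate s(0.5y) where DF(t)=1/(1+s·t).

step 1 [0.5y] zero: DF = P = 2441/2500 ≈ 0.976400
step 2 [1y] swap r/2=337/19427: DF=(1 − 337/19427·(0.976400))/(1+337/19427) = 9663/10000 ≈ 0.966300
step 3 [1.5y] bond c/2=11/400: DF=(4005583/4000000 − 11/400·(0.976400+0.966300))/(1+11/400) = 4613/5000 ≈ 0.922600
step 4 [2y] zero: DF = P = 2189/2500 ≈ 0.875600
step 5 [2.5y] swap r/2=1583/45826: DF=(1 − 1583/45826·(0.976400+0.966300+0.922600+0.875600))/(1+1583/45826) = 8417/10000 ≈ 0.841700
step 6 [3y] swap r/2=969/26944: DF=(1 − 969/26944·(0.976400+0.966300+0.922600+0.875600+0.841700))/(1+969/26944) = 4031/5000 ≈ 0.806200
step 7 [3.5y] swap r/2=545/15427: DF=(1 − 545/15427·(0.976400+0.966300+0.922600+0.875600+0.841700+0.806200))/(1+545/15427) = 391/500 ≈ 0.782000

1 1/2 2441/2500
2 1 9663/10000
3 3/2 4613/5000
4 2 2189/2500
5 5/2 8417/10000
6 3 4031/5000
7 7/2 391/500
s(0.5y) = (1/(2441/2500) − 1)/(1/2) = 118/2441 ≈ 4.8341%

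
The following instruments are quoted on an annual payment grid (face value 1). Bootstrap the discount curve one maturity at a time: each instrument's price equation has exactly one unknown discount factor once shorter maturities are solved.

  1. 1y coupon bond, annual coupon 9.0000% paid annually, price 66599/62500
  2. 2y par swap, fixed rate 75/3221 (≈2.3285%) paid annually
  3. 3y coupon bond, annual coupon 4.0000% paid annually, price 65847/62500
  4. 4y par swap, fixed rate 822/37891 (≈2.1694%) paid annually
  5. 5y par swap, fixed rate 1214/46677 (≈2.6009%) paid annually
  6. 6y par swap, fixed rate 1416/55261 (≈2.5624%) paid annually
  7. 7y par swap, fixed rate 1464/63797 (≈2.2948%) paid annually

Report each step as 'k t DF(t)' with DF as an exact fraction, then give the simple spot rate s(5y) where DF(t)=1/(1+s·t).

1 1 611/625
2 2 191/200
3 3 9387/10000
4 4 4589/5000
5 5 4393/5000
6 6 1073/1250
7 7 1067/1250
s(5y) = (1/(4393/5000) − 1)/(5) = 607/21965 ≈ 2.7635%

step 1 [1y] bond c/1=9/100: DF=(66599/62500 − 9/100·(0))/(1+9/100) = 611/625 ≈ 0.977600
step 2 [2y] swap r/1=75/3221: DF=(1 − 75/3221·(0.977600))/(1+75/3221) = 191/200 ≈ 0.955000
step 3 [3y] bond c/1=1/25: DF=(65847/62500 − 1/25·(0.977600+0.955000))/(1+1/25) = 9387/10000 ≈ 0.938700
step 4 [4y] swap r/1=822/37891: DF=(1 − 822/37891·(0.977600+0.955000+0.938700))/(1+822/37891) = 4589/5000 ≈ 0.917800
step 5 [5y] swap r/1=1214/46677: DF=(1 − 1214/46677·(0.977600+0.955000+0.938700+0.917800))/(1+1214/46677) = 4393/5000 ≈ 0.878600
step 6 [6y] swap r/1=1416/55261: DF=(1 − 1416/55261·(0.977600+0.955000+0.938700+0.917800+0.878600))/(1+1416/55261) = 1073/1250 ≈ 0.858400
step 7 [7y] swap r/1=1464/63797: DF=(1 − 1464/63797·(0.977600+0.955000+0.938700+0.917800+0.878600+0.858400))/(1+1464/63797) = 1067/1250 ≈ 0.853600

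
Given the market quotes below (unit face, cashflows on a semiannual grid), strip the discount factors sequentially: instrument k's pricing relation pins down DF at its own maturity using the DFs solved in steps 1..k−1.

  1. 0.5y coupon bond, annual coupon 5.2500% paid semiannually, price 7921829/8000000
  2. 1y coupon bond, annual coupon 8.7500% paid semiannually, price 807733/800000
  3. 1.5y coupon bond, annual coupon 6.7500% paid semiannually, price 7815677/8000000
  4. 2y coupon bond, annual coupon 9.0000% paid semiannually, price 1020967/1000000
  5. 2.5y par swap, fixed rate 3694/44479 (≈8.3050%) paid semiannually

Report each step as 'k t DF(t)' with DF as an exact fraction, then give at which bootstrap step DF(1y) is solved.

step 1 [0.5y] bond c/2=21/800: DF=(7921829/8000000 − 21/800·(0))/(1+21/800) = 9649/10000 ≈ 0.964900
step 2 [1y] bond c/2=7/160: DF=(807733/800000 − 7/160·(0.964900))/(1+7/160) = 9269/10000 ≈ 0.926900
step 3 [1.5y] bond c/2=27/800: DF=(7815677/8000000 − 27/800·(0.964900+0.926900))/(1+27/800) = 8833/10000 ≈ 0.883300
step 4 [2y] bond c/2=9/200: DF=(1020967/1000000 − 9/200·(0.964900+0.926900+0.883300))/(1+9/200) = 343/400 ≈ 0.857500
step 5 [2.5y] swap r/2=1847/44479: DF=(1 − 1847/44479·(0.964900+0.926900+0.883300+0.857500))/(1+1847/44479) = 8153/10000 ≈ 0.815300

1 1/2 9649/10000
2 1 9269/10000
3 3/2 8833/10000
4 2 343/400
5 5/2 8153/10000
DF(1y) is solved at step 2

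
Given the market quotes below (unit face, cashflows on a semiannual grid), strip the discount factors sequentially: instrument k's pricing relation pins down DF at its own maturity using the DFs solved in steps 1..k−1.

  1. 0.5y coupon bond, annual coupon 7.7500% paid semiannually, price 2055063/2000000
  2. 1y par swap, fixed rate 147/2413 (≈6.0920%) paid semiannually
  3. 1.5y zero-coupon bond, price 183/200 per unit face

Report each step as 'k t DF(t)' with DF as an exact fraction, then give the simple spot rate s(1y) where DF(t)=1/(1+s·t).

step 1 [0.5y] bond c/2=31/800: DF=(2055063/2000000 − 31/800·(0))/(1+31/800) = 2473/2500 ≈ 0.989200
step 2 [1y] swap r/2=147/4826: DF=(1 − 147/4826·(0.989200))/(1+147/4826) = 2353/2500 ≈ 0.941200
step 3 [1.5y] zero: DF = P = 183/200 ≈ 0.915000

1 1/2 2473/2500
2 1 2353/2500
3 3/2 183/200
s(1y) = (1/(2353/2500) − 1)/(1) = 147/2353 ≈ 6.2473%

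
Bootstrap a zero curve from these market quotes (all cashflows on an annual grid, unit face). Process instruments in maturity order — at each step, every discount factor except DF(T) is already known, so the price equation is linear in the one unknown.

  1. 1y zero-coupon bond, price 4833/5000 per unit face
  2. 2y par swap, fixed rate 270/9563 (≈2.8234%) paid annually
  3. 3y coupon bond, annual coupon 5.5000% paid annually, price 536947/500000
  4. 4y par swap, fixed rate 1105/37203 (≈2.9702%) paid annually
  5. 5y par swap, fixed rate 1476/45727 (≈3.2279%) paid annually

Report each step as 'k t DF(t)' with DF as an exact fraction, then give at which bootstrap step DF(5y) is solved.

step 1 [1y] zero: DF = P = 4833/5000 ≈ 0.966600
step 2 [2y] swap r/1=270/9563: DF=(1 − 270/9563·(0.966600))/(1+270/9563) = 473/500 ≈ 0.946000
step 3 [3y] bond c/1=11/200: DF=(536947/500000 − 11/200·(0.966600+0.946000))/(1+11/200) = 4591/5000 ≈ 0.918200
step 4 [4y] swap r/1=1105/37203: DF=(1 − 1105/37203·(0.966600+0.946000+0.918200))/(1+1105/37203) = 1779/2000 ≈ 0.889500
step 5 [5y] swap r/1=1476/45727: DF=(1 − 1476/45727·(0.966600+0.946000+0.918200+0.889500))/(1+1476/45727) = 2131/2500 ≈ 0.852400

1 1 4833/5000
2 2 473/500
3 3 4591/5000
4 4 1779/2000
5 5 2131/2500
DF(5y) is solved at step 5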